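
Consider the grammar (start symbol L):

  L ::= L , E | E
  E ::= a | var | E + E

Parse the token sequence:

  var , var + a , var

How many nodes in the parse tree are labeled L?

3

[L [L [L [E var]] , [E [E var] + [E a]]] , [E var]]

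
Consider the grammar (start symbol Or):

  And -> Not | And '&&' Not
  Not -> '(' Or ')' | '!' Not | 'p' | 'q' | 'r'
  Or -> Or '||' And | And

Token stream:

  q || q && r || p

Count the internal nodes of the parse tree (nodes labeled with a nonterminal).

11

[Or [Or [Or [And [Not q]]] || [And [And [Not q]] && [Not r]]] || [And [Not p]]]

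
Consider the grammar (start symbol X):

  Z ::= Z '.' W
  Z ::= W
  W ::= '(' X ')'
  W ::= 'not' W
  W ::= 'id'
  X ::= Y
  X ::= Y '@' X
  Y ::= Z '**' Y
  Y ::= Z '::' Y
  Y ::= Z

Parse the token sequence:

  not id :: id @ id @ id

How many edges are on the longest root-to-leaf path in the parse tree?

[X [Y [Z [W not [W id]]] :: [Y [Z [W id]]]] @ [X [Y [Z [W id]]] @ [X [Y [Z [W id]]]]]]

6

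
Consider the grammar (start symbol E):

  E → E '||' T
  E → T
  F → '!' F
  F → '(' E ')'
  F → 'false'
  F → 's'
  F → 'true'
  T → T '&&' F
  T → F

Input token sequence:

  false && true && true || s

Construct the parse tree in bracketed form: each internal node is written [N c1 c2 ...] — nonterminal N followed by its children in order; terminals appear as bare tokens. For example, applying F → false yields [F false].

E
E || T
T || T
T && F || T
T && F && F || T
F && F && F || T
false && F && F || T
false && true && F || T
false && true && true || T
false && true && true || F
false && true && true || s

[E [E [T [T [T [F false]] && [F true]] && [F true]]] || [T [F s]]]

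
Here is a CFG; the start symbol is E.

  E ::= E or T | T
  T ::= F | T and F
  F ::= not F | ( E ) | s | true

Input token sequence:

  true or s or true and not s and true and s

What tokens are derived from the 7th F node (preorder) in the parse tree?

s

[E [E [E [T [F true]]] or [T [F s]]] or [T [T [T [T [F true]] and [F not [F s]]] and [F true]] and [F s]]]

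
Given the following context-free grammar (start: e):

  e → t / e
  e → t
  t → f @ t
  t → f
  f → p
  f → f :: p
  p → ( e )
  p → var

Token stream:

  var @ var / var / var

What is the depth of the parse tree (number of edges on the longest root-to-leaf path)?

6

[e [t [f [p var]] @ [t [f [p var]]]] / [e [t [f [p var]]] / [e [t [f [p var]]]]]]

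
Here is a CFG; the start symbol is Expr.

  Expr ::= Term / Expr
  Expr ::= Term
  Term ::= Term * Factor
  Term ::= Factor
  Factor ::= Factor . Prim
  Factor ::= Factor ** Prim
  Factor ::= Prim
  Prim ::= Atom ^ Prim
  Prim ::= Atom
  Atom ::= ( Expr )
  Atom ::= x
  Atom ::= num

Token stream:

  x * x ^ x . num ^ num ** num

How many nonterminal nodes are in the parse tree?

19

[Expr [Term [Term [Factor [Prim [Atom x]]]] * [Factor [Factor [Factor [Prim [Atom x] ^ [Prim [Atom x]]]] . [Prim [Atom num] ^ [Prim [Atom num]]]] ** [Prim [Atom num]]]]]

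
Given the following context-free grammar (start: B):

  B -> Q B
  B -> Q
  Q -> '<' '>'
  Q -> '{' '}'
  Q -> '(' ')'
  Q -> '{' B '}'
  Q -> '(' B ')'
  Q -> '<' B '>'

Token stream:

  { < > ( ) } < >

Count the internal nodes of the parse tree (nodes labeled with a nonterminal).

[B [Q { [B [Q < >] [B [Q ( )]]] }] [B [Q < >]]]

8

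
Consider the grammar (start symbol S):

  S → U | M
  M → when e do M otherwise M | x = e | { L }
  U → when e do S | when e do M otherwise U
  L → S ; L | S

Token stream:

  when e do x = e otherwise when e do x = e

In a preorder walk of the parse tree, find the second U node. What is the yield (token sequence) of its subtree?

when e do x = e

[S [U when e do [M x = e] otherwise [U when e do [S [M x = e]]]]]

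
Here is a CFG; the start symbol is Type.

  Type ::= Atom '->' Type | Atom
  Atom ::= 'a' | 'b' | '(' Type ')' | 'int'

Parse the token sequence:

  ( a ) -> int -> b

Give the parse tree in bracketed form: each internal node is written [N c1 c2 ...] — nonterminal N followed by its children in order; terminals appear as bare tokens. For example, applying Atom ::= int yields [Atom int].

[Type [Atom ( [Type [Atom a]] )] -> [Type [Atom int] -> [Type [Atom b]]]]

Type
Atom -> Type
( Type ) -> Type
( Atom ) -> Type
( a ) -> Type
( a ) -> Atom -> Type
( a ) -> int -> Type
( a ) -> int -> Atom
( a ) -> int -> b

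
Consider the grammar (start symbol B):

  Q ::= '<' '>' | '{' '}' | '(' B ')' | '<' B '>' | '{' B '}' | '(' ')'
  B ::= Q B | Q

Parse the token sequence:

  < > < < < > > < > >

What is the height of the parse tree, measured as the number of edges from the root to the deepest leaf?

[B [Q < >] [B [Q < [B [Q < [B [Q < >]] >] [B [Q < >]]] >]]]

7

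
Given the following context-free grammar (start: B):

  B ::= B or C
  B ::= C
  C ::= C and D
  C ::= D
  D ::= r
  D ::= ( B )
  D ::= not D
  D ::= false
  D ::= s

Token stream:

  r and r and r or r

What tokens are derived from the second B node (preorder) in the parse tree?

[B [B [C [C [C [D r]] and [D r]] and [D r]]] or [C [D r]]]

r and r and r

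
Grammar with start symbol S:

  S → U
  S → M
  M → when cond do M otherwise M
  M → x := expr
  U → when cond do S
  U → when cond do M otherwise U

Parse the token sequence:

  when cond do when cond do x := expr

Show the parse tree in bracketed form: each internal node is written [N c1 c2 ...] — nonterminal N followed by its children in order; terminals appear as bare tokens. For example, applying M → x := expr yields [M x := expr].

S
U
when cond do S
when cond do U
when cond do when cond do S
when cond do when cond do M
when cond do when cond do x := expr

[S [U when cond do [S [U when cond do [S [M x := expr]]]]]]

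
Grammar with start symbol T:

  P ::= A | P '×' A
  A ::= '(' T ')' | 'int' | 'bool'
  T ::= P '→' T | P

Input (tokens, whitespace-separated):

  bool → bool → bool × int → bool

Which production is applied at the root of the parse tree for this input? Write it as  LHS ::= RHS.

[T [P [A bool]] → [T [P [A bool]] → [T [P [P [A bool]] × [A int]] → [T [P [A bool]]]]]]

T ::= P '→' T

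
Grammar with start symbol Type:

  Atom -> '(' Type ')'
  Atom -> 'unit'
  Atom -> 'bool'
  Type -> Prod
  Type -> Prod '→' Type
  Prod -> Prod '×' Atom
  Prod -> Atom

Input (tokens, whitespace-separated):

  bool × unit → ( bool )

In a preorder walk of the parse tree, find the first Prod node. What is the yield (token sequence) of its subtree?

[Type [Prod [Prod [Atom bool]] × [Atom unit]] → [Type [Prod [Atom ( [Type [Prod [Atom bool]]] )]]]]

bool × unit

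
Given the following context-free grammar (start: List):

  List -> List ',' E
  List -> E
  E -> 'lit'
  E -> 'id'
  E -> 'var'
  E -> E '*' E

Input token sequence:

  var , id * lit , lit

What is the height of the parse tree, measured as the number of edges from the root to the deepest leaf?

4

[List [List [List [E var]] , [E [E id] * [E lit]]] , [E lit]]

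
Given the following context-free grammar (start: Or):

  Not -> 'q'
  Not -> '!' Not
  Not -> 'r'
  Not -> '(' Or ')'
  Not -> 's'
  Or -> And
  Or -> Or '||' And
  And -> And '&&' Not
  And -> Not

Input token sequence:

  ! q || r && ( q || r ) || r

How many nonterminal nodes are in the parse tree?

18

[Or [Or [Or [And [Not ! [Not q]]]] || [And [And [Not r]] && [Not ( [Or [Or [And [Not q]]] || [And [Not r]]] )]]] || [And [Not r]]]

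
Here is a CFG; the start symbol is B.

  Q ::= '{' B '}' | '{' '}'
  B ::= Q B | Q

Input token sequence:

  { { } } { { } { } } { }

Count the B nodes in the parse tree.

[B [Q { [B [Q { }]] }] [B [Q { [B [Q { }] [B [Q { }]]] }] [B [Q { }]]]]

6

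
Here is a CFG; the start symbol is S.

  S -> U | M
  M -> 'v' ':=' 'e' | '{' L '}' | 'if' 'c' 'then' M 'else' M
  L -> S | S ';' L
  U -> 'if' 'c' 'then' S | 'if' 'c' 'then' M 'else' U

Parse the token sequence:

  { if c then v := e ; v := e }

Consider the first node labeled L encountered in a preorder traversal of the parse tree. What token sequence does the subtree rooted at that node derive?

[S [M { [L [S [U if c then [S [M v := e]]]] ; [L [S [M v := e]]]] }]]

if c then v := e ; v := e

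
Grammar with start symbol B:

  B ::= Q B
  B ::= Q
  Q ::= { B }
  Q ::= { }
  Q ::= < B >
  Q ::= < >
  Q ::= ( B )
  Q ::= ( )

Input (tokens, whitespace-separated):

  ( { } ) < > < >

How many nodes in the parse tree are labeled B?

4

[B [Q ( [B [Q { }]] )] [B [Q < >] [B [Q < >]]]]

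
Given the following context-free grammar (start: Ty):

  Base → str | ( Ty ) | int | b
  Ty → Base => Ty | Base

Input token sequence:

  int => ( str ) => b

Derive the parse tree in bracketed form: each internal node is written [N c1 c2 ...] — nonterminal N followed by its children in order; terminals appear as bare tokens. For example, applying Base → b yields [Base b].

Ty
Base => Ty
int => Ty
int => Base => Ty
int => ( Ty ) => Ty
int => ( Base ) => Ty
int => ( str ) => Ty
int => ( str ) => Base
int => ( str ) => b

[Ty [Base int] => [Ty [Base ( [Ty [Base str]] )] => [Ty [Base b]]]]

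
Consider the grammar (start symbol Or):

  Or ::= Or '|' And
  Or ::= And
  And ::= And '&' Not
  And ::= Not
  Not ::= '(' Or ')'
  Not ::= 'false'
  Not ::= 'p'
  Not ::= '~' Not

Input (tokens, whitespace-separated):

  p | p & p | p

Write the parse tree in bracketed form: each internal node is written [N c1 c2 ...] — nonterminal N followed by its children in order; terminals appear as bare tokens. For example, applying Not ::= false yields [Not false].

Or
Or | And
Or | And | And
And | And | And
Not | And | And
p | And | And
p | And & Not | And
p | Not & Not | And
p | p & Not | And
p | p & p | And
p | p & p | Not
p | p & p | p

[Or [Or [Or [And [Not p]]] | [And [And [Not p]] & [Not p]]] | [And [Not p]]]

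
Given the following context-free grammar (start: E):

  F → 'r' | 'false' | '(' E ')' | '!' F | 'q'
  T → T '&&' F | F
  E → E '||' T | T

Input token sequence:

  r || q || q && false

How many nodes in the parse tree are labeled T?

4

[E [E [E [T [F r]]] || [T [F q]]] || [T [T [F q]] && [F false]]]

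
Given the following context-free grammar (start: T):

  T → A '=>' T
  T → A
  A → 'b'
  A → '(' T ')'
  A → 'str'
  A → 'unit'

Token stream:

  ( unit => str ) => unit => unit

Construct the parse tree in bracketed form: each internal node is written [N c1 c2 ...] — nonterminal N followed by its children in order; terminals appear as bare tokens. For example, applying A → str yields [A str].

[T [A ( [T [A unit] => [T [A str]]] )] => [T [A unit] => [T [A unit]]]]

T
A => T
( T ) => T
( A => T ) => T
( unit => T ) => T
( unit => A ) => T
( unit => str ) => T
( unit => str ) => A => T
( unit => str ) => unit => T
( unit => str ) => unit => A
( unit => str ) => unit => unit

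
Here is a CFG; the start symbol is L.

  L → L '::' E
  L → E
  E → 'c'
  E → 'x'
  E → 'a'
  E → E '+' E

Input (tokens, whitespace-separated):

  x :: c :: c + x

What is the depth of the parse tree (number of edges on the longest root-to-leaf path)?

4

[L [L [L [E x]] :: [E c]] :: [E [E c] + [E x]]]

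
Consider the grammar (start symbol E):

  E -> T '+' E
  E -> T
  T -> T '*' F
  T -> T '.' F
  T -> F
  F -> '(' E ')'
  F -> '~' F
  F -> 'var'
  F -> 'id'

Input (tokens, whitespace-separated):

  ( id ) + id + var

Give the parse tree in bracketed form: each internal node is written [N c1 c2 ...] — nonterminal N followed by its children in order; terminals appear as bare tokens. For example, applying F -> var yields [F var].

E
T + E
F + E
( E ) + E
( T ) + E
( F ) + E
( id ) + E
( id ) + T + E
( id ) + F + E
( id ) + id + E
( id ) + id + T
( id ) + id + F
( id ) + id + var

[E [T [F ( [E [T [F id]]] )]] + [E [T [F id]] + [E [T [F var]]]]]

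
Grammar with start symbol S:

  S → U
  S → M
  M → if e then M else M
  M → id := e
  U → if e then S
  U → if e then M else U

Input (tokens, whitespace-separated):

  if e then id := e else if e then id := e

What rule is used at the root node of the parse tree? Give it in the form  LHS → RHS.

[S [U if e then [M id := e] else [U if e then [S [M id := e]]]]]

S → U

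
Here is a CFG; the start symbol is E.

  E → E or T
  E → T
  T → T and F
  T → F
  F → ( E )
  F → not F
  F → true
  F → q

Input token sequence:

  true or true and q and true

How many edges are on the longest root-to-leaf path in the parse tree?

[E [E [T [F true]]] or [T [T [T [F true]] and [F q]] and [F true]]]

5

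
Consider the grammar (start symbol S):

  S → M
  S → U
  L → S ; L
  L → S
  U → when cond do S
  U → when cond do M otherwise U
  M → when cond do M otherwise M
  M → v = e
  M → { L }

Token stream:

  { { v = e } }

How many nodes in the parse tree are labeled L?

2

[S [M { [L [S [M { [L [S [M v = e]]] }]]] }]]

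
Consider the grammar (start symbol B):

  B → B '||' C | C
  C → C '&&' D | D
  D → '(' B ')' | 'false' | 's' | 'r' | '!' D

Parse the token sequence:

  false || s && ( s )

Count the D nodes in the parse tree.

[B [B [C [D false]]] || [C [C [D s]] && [D ( [B [C [D s]]] )]]]

4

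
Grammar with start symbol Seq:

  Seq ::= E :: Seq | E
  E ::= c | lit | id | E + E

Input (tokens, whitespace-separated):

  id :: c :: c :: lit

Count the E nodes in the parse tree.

4

[Seq [E id] :: [Seq [E c] :: [Seq [E c] :: [Seq [E lit]]]]]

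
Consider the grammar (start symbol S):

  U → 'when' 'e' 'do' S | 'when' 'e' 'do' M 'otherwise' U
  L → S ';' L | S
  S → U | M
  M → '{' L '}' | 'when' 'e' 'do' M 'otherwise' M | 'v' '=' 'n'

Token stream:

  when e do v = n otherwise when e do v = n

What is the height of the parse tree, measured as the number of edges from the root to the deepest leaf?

[S [U when e do [M v = n] otherwise [U when e do [S [M v = n]]]]]

5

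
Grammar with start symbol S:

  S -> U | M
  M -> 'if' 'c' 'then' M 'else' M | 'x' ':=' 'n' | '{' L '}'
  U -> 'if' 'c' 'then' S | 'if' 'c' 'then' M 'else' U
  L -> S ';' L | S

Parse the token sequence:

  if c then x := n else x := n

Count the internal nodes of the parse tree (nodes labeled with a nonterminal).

4

[S [M if c then [M x := n] else [M x := n]]]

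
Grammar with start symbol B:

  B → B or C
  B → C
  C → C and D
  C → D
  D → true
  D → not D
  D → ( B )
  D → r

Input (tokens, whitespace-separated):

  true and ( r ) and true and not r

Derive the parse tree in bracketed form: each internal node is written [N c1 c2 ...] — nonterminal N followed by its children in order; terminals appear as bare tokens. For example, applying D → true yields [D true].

[B [C [C [C [C [D true]] and [D ( [B [C [D r]]] )]] and [D true]] and [D not [D r]]]]

B
C
C and D
C and D and D
C and D and D and D
D and D and D and D
true and D and D and D
true and ( B ) and D and D
true and ( C ) and D and D
true and ( D ) and D and D
true and ( r ) and D and D
true and ( r ) and true and D
true and ( r ) and true and not D
true and ( r ) and true and not r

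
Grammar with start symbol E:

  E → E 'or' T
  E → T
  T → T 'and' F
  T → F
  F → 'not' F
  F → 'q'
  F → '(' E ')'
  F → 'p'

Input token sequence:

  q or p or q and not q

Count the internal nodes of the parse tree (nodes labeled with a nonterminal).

[E [E [E [T [F q]]] or [T [F p]]] or [T [T [F q]] and [F not [F q]]]]

12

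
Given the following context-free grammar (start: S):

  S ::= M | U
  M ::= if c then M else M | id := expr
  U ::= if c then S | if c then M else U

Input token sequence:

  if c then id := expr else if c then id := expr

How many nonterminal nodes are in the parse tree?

[S [U if c then [M id := expr] else [U if c then [S [M id := expr]]]]]

6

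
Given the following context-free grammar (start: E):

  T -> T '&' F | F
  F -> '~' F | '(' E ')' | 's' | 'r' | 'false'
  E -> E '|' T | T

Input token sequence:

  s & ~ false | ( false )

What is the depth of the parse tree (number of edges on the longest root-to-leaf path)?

[E [E [T [T [F s]] & [F ~ [F false]]]] | [T [F ( [E [T [F false]]] )]]]

6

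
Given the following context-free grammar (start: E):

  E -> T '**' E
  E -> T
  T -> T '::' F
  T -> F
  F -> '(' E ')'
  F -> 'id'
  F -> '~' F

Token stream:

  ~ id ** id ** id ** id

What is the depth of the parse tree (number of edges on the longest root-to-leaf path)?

6

[E [T [F ~ [F id]]] ** [E [T [F id]] ** [E [T [F id]] ** [E [T [F id]]]]]]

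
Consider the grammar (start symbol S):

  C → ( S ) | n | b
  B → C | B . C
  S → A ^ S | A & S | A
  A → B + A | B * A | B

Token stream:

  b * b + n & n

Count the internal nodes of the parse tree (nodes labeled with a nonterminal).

14

[S [A [B [C b]] * [A [B [C b]] + [A [B [C n]]]]] & [S [A [B [C n]]]]]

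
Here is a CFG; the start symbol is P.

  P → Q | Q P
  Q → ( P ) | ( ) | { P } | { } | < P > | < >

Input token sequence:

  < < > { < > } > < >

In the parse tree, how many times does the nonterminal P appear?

[P [Q < [P [Q < >] [P [Q { [P [Q < >]] }]]] >] [P [Q < >]]]

5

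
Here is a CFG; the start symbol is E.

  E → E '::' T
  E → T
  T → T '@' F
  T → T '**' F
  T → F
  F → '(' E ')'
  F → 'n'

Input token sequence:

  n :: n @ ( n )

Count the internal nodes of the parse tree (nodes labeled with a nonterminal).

[E [E [T [F n]]] :: [T [T [F n]] @ [F ( [E [T [F n]]] )]]]

11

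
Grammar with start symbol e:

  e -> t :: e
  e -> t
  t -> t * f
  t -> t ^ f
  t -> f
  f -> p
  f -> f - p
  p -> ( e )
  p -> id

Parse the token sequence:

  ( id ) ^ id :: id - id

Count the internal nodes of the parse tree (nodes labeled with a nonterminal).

[e [t [t [f [p ( [e [t [f [p id]]]] )]]] ^ [f [p id]]] :: [e [t [f [f [p id]] - [p id]]]]]

17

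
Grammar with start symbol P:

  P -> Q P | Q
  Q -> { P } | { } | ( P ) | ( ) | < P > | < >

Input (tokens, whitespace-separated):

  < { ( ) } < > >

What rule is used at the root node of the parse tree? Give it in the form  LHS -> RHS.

[P [Q < [P [Q { [P [Q ( )]] }] [P [Q < >]]] >]]

P -> Q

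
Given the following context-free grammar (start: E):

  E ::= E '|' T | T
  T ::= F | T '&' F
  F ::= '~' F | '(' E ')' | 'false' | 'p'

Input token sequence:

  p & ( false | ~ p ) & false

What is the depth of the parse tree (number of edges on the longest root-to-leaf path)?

[E [T [T [T [F p]] & [F ( [E [E [T [F false]]] | [T [F ~ [F p]]]] )]] & [F false]]]

8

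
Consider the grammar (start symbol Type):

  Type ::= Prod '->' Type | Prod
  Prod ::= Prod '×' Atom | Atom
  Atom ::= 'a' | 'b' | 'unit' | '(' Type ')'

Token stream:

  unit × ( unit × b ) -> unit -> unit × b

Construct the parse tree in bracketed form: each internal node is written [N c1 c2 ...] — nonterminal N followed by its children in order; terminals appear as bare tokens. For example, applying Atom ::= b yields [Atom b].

Type
Prod -> Type
Prod × Atom -> Type
Atom × Atom -> Type
unit × Atom -> Type
unit × ( Type ) -> Type
unit × ( Prod ) -> Type
unit × ( Prod × Atom ) -> Type
unit × ( Atom × Atom ) -> Type
unit × ( unit × Atom ) -> Type
unit × ( unit × b ) -> Type
unit × ( unit × b ) -> Prod -> Type
unit × ( unit × b ) -> Atom -> Type
unit × ( unit × b ) -> unit -> Type
unit × ( unit × b ) -> unit -> Prod
unit × ( unit × b ) -> unit -> Prod × Atom
unit × ( unit × b ) -> unit -> Atom × Atom
unit × ( unit × b ) -> unit -> unit × Atom
unit × ( unit × b ) -> unit -> unit × b

[Type [Prod [Prod [Atom unit]] × [Atom ( [Type [Prod [Prod [Atom unit]] × [Atom b]]] )]] -> [Type [Prod [Atom unit]] -> [Type [Prod [Prod [Atom unit]] × [Atom b]]]]]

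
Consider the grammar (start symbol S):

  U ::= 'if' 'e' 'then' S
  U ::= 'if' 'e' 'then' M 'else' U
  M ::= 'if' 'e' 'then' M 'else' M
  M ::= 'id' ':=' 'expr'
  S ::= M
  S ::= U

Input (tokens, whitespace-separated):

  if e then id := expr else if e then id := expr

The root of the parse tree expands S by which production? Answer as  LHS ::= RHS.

[S [U if e then [M id := expr] else [U if e then [S [M id := expr]]]]]

S ::= U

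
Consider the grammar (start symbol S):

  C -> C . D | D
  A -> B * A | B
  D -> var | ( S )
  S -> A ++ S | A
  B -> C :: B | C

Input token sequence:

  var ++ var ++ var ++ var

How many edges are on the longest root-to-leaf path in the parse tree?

8

[S [A [B [C [D var]]]] ++ [S [A [B [C [D var]]]] ++ [S [A [B [C [D var]]]] ++ [S [A [B [C [D var]]]]]]]]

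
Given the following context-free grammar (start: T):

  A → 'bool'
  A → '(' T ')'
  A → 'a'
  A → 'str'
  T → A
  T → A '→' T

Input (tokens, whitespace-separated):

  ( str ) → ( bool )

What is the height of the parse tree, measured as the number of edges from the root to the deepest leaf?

5

[T [A ( [T [A str]] )] → [T [A ( [T [A bool]] )]]]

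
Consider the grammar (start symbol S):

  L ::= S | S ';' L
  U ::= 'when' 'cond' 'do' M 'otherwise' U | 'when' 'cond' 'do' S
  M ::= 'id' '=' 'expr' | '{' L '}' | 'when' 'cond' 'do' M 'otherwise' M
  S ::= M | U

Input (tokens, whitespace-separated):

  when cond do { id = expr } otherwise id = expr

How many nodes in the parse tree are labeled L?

[S [M when cond do [M { [L [S [M id = expr]]] }] otherwise [M id = expr]]]

1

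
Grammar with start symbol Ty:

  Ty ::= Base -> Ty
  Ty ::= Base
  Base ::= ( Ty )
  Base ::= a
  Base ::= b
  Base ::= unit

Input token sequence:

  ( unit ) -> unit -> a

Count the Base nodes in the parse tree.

[Ty [Base ( [Ty [Base unit]] )] -> [Ty [Base unit] -> [Ty [Base a]]]]

4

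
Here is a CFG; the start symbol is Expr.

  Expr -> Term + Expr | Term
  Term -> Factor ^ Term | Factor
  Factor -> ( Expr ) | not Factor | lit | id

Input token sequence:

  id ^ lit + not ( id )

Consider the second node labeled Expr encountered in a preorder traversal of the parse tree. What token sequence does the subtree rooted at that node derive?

not ( id )

[Expr [Term [Factor id] ^ [Term [Factor lit]]] + [Expr [Term [Factor not [Factor ( [Expr [Term [Factor id]]] )]]]]]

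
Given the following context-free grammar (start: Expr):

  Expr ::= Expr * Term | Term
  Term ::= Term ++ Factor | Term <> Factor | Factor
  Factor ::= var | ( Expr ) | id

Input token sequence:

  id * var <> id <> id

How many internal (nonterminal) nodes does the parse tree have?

[Expr [Expr [Term [Factor id]]] * [Term [Term [Term [Factor var]] <> [Factor id]] <> [Factor id]]]

10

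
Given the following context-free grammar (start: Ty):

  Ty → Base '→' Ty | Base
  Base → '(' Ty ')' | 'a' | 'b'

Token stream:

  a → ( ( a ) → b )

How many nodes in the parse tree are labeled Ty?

5

[Ty [Base a] → [Ty [Base ( [Ty [Base ( [Ty [Base a]] )] → [Ty [Base b]]] )]]]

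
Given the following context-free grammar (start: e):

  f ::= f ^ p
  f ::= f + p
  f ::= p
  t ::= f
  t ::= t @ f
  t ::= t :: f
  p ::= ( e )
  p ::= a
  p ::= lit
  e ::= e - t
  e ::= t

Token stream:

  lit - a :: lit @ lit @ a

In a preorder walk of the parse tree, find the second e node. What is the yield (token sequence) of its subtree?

[e [e [t [f [p lit]]]] - [t [t [t [t [f [p a]]] :: [f [p lit]]] @ [f [p lit]]] @ [f [p a]]]]

lit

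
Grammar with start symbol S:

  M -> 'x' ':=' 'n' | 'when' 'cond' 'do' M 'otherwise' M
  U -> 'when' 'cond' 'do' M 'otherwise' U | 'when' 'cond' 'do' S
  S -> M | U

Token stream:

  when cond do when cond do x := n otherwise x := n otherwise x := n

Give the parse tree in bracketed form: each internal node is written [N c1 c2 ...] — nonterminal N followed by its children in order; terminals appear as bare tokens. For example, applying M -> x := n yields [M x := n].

S
M
when cond do M otherwise M
when cond do when cond do M otherwise M otherwise M
when cond do when cond do x := n otherwise M otherwise M
when cond do when cond do x := n otherwise x := n otherwise M
when cond do when cond do x := n otherwise x := n otherwise x := n

[S [M when cond do [M when cond do [M x := n] otherwise [M x := n]] otherwise [M x := n]]]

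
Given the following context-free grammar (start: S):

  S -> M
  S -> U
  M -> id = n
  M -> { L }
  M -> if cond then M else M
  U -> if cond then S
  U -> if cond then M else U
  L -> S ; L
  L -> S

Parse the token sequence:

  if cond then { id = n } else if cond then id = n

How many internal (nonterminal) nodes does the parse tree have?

9

[S [U if cond then [M { [L [S [M id = n]]] }] else [U if cond then [S [M id = n]]]]]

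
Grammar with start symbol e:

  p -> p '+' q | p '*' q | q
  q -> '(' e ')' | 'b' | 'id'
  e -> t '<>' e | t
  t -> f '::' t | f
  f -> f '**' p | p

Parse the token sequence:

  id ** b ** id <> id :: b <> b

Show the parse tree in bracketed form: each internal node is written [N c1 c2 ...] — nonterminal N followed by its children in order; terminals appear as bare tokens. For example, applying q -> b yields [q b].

[e [t [f [f [f [p [q id]]] ** [p [q b]]] ** [p [q id]]]] <> [e [t [f [p [q id]]] :: [t [f [p [q b]]]]] <> [e [t [f [p [q b]]]]]]]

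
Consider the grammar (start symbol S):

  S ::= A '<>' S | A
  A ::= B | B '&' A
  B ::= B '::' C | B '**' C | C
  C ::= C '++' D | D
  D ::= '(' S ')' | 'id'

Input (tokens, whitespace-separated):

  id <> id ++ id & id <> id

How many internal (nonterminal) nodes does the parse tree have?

[S [A [B [C [D id]]]] <> [S [A [B [C [C [D id]] ++ [D id]]] & [A [B [C [D id]]]]] <> [S [A [B [C [D id]]]]]]]

21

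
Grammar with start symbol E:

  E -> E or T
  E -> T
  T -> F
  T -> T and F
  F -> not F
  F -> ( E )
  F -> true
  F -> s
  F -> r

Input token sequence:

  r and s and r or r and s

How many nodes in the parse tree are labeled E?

[E [E [T [T [T [F r]] and [F s]] and [F r]]] or [T [T [F r]] and [F s]]]

2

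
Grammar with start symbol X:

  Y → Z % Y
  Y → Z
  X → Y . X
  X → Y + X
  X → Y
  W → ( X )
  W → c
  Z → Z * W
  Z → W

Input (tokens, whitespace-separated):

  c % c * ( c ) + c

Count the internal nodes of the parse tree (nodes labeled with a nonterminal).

[X [Y [Z [W c]] % [Y [Z [Z [W c]] * [W ( [X [Y [Z [W c]]]] )]]]] + [X [Y [Z [W c]]]]]

17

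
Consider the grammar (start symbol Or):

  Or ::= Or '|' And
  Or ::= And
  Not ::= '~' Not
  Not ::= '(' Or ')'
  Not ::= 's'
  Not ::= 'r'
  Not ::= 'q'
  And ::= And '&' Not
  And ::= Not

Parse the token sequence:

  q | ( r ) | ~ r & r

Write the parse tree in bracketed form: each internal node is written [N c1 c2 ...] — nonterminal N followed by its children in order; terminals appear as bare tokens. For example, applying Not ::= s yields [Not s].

Or
Or | And
Or | And | And
And | And | And
Not | And | And
q | And | And
q | Not | And
q | ( Or ) | And
q | ( And ) | And
q | ( Not ) | And
q | ( r ) | And
q | ( r ) | And & Not
q | ( r ) | Not & Not
q | ( r ) | ~ Not & Not
q | ( r ) | ~ r & Not
q | ( r ) | ~ r & r

[Or [Or [Or [And [Not q]]] | [And [Not ( [Or [And [Not r]]] )]]] | [And [And [Not ~ [Not r]]] & [Not r]]]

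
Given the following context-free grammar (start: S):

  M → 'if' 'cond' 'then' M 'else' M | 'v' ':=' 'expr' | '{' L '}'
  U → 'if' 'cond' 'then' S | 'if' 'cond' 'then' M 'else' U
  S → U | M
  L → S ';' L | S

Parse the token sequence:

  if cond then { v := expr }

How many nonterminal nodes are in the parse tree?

[S [U if cond then [S [M { [L [S [M v := expr]]] }]]]]

7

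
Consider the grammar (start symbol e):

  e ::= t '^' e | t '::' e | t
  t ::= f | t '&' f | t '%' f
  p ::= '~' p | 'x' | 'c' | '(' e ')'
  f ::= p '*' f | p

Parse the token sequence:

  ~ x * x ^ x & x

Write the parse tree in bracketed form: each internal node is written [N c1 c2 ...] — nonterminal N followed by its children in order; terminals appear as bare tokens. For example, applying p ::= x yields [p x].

[e [t [f [p ~ [p x]] * [f [p x]]]] ^ [e [t [t [f [p x]]] & [f [p x]]]]]

e
t ^ e
f ^ e
p * f ^ e
~ p * f ^ e
~ x * f ^ e
~ x * p ^ e
~ x * x ^ e
~ x * x ^ t
~ x * x ^ t & f
~ x * x ^ f & f
~ x * x ^ p & f
~ x * x ^ x & f
~ x * x ^ x & p
~ x * x ^ x & x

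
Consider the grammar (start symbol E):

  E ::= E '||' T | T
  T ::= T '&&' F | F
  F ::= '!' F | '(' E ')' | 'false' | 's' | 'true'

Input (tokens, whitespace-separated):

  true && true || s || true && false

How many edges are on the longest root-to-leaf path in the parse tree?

6

[E [E [E [T [T [F true]] && [F true]]] || [T [F s]]] || [T [T [F true]] && [F false]]]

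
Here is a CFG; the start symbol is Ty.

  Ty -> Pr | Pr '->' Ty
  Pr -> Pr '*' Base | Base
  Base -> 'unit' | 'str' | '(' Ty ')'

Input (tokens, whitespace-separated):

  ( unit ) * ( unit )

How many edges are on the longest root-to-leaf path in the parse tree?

7

[Ty [Pr [Pr [Base ( [Ty [Pr [Base unit]]] )]] * [Base ( [Ty [Pr [Base unit]]] )]]]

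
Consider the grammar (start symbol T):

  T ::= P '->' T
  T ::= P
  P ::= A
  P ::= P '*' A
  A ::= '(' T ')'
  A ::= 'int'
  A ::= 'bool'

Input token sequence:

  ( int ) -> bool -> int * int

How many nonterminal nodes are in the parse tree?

[T [P [A ( [T [P [A int]]] )]] -> [T [P [A bool]] -> [T [P [P [A int]] * [A int]]]]]

14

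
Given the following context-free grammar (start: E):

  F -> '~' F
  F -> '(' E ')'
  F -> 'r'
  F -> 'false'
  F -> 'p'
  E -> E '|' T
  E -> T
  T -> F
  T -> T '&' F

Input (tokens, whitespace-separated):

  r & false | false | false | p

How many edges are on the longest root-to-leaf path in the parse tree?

[E [E [E [E [T [T [F r]] & [F false]]] | [T [F false]]] | [T [F false]]] | [T [F p]]]

7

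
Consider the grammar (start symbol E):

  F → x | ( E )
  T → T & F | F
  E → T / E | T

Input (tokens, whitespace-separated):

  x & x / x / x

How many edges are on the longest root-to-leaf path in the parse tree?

[E [T [T [F x]] & [F x]] / [E [T [F x]] / [E [T [F x]]]]]

5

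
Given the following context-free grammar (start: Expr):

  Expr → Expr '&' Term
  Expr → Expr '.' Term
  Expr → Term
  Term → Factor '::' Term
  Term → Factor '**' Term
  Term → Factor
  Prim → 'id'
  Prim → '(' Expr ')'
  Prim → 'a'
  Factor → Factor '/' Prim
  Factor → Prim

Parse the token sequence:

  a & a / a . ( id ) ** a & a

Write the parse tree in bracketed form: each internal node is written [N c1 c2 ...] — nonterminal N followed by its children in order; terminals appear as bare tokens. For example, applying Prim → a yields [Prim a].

[Expr [Expr [Expr [Expr [Term [Factor [Prim a]]]] & [Term [Factor [Factor [Prim a]] / [Prim a]]]] . [Term [Factor [Prim ( [Expr [Term [Factor [Prim id]]]] )]] ** [Term [Factor [Prim a]]]]] & [Term [Factor [Prim a]]]]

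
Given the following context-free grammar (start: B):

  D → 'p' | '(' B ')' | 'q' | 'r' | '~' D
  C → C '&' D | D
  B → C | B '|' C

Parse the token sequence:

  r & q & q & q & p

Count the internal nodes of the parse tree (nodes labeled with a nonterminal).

[B [C [C [C [C [C [D r]] & [D q]] & [D q]] & [D q]] & [D p]]]

11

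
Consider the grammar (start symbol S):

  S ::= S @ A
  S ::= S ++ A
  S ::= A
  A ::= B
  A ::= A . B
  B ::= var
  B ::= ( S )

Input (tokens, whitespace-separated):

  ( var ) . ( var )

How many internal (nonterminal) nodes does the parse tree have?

[S [A [A [B ( [S [A [B var]]] )]] . [B ( [S [A [B var]]] )]]]

11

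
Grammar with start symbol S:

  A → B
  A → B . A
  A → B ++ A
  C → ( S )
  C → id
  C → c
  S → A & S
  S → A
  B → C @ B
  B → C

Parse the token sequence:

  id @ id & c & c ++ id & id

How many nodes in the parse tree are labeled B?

6

[S [A [B [C id] @ [B [C id]]]] & [S [A [B [C c]]] & [S [A [B [C c]] ++ [A [B [C id]]]] & [S [A [B [C id]]]]]]]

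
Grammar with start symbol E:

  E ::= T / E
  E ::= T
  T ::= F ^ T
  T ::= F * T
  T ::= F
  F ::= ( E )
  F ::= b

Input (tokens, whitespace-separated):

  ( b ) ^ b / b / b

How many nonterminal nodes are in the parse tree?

[E [T [F ( [E [T [F b]]] )] ^ [T [F b]]] / [E [T [F b]] / [E [T [F b]]]]]

14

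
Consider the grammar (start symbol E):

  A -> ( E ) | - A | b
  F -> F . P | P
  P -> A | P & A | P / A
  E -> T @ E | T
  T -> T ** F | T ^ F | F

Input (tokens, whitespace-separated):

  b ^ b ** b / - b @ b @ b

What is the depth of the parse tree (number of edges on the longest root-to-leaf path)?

7

[E [T [T [T [F [P [A b]]]] ^ [F [P [A b]]]] ** [F [P [P [A b]] / [A - [A b]]]]] @ [E [T [F [P [A b]]]] @ [E [T [F [P [A b]]]]]]]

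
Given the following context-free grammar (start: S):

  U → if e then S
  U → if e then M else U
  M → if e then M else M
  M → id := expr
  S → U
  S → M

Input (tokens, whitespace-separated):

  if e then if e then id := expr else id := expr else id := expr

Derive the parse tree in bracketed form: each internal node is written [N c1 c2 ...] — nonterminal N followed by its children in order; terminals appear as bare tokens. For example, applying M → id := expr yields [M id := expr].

S
M
if e then M else M
if e then if e then M else M else M
if e then if e then id := expr else M else M
if e then if e then id := expr else id := expr else M
if e then if e then id := expr else id := expr else id := expr

[S [M if e then [M if e then [M id := expr] else [M id := expr]] else [M id := expr]]]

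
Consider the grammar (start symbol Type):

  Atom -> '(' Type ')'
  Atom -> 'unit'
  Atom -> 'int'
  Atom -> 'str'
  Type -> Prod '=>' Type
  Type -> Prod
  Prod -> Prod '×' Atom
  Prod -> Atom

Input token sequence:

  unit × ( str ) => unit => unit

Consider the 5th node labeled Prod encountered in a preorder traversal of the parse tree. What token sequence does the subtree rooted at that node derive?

[Type [Prod [Prod [Atom unit]] × [Atom ( [Type [Prod [Atom str]]] )]] => [Type [Prod [Atom unit]] => [Type [Prod [Atom unit]]]]]

unit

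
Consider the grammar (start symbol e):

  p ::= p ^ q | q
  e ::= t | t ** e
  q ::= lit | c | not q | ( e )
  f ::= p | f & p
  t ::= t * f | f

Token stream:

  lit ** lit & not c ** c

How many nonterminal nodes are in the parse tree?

[e [t [f [p [q lit]]]] ** [e [t [f [f [p [q lit]]] & [p [q not [q c]]]]] ** [e [t [f [p [q c]]]]]]]

19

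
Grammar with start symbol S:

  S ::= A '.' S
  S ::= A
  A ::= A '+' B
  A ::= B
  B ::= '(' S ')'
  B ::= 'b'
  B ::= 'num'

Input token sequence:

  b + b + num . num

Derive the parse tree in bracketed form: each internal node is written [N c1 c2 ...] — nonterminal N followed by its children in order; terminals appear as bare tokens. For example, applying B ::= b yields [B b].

S
A . S
A + B . S
A + B + B . S
B + B + B . S
b + B + B . S
b + b + B . S
b + b + num . S
b + b + num . A
b + b + num . B
b + b + num . num

[S [A [A [A [B b]] + [B b]] + [B num]] . [S [A [B num]]]]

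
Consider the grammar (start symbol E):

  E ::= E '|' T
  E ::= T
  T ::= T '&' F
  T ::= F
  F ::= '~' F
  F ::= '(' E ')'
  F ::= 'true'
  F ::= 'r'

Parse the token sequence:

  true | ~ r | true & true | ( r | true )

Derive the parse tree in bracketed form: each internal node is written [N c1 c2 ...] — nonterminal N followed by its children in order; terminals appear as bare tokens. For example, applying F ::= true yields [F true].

[E [E [E [E [T [F true]]] | [T [F ~ [F r]]]] | [T [T [F true]] & [F true]]] | [T [F ( [E [E [T [F r]]] | [T [F true]]] )]]]

E
E | T
E | T | T
E | T | T | T
T | T | T | T
F | T | T | T
true | T | T | T
true | F | T | T
true | ~ F | T | T
true | ~ r | T | T
true | ~ r | T & F | T
true | ~ r | F & F | T
true | ~ r | true & F | T
true | ~ r | true & true | T
true | ~ r | true & true | F
true | ~ r | true & true | ( E )
true | ~ r | true & true | ( E | T )
true | ~ r | true & true | ( T | T )
true | ~ r | true & true | ( F | T )
true | ~ r | true & true | ( r | T )
true | ~ r | true & true | ( r | F )
true | ~ r | true & true | ( r | true )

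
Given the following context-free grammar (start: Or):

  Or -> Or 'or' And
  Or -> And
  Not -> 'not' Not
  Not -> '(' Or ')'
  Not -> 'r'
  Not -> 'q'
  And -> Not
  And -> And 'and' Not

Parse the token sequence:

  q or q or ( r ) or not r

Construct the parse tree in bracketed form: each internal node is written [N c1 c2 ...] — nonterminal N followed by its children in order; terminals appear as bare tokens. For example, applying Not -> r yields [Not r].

[Or [Or [Or [Or [And [Not q]]] or [And [Not q]]] or [And [Not ( [Or [And [Not r]]] )]]] or [And [Not not [Not r]]]]

Or
Or or And
Or or And or And
Or or And or And or And
And or And or And or And
Not or And or And or And
q or And or And or And
q or Not or And or And
q or q or And or And
q or q or Not or And
q or q or ( Or ) or And
q or q or ( And ) or And
q or q or ( Not ) or And
q or q or ( r ) or And
q or q or ( r ) or Not
q or q or ( r ) or not Not
q or q or ( r ) or not r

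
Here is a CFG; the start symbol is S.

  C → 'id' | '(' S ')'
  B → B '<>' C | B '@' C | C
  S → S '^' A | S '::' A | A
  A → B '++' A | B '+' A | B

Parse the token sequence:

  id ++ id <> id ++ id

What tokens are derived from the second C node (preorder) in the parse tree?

id

[S [A [B [C id]] ++ [A [B [B [C id]] <> [C id]] ++ [A [B [C id]]]]]]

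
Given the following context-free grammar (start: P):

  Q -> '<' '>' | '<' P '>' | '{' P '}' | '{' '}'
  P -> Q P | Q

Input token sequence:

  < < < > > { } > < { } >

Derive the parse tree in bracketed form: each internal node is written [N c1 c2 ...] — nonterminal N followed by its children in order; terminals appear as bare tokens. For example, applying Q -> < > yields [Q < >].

P
Q P
< P > P
< Q P > P
< < P > P > P
< < Q > P > P
< < < > > P > P
< < < > > Q > P
< < < > > { } > P
< < < > > { } > Q
< < < > > { } > < P >
< < < > > { } > < Q >
< < < > > { } > < { } >

[P [Q < [P [Q < [P [Q < >]] >] [P [Q { }]]] >] [P [Q < [P [Q { }]] >]]]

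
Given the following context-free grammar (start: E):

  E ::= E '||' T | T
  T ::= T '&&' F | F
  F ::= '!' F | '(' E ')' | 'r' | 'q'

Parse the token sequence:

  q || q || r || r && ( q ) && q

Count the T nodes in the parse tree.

7

[E [E [E [E [T [F q]]] || [T [F q]]] || [T [F r]]] || [T [T [T [F r]] && [F ( [E [T [F q]]] )]] && [F q]]]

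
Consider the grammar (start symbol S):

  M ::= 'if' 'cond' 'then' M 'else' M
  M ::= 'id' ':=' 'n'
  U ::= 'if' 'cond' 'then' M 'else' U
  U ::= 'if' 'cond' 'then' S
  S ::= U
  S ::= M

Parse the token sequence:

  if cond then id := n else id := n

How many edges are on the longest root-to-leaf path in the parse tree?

3

[S [M if cond then [M id := n] else [M id := n]]]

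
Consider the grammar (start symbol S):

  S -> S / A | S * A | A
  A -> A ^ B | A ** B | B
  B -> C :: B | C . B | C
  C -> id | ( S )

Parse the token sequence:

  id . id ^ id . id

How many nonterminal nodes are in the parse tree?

11

[S [A [A [B [C id] . [B [C id]]]] ^ [B [C id] . [B [C id]]]]]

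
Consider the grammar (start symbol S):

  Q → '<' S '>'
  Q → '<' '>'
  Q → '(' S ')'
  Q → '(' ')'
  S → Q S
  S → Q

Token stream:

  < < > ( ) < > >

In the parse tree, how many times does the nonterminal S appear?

[S [Q < [S [Q < >] [S [Q ( )] [S [Q < >]]]] >]]

4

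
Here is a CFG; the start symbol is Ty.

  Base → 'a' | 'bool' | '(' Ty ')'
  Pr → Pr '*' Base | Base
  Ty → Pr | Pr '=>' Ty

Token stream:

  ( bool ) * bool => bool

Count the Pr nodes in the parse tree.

4

[Ty [Pr [Pr [Base ( [Ty [Pr [Base bool]]] )]] * [Base bool]] => [Ty [Pr [Base bool]]]]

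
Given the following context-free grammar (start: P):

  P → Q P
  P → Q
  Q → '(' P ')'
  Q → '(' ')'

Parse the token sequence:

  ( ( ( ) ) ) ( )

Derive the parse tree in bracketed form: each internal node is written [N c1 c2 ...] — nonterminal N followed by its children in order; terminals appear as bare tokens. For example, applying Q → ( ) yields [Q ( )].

[P [Q ( [P [Q ( [P [Q ( )]] )]] )] [P [Q ( )]]]

P
Q P
( P ) P
( Q ) P
( ( P ) ) P
( ( Q ) ) P
( ( ( ) ) ) P
( ( ( ) ) ) Q
( ( ( ) ) ) ( )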